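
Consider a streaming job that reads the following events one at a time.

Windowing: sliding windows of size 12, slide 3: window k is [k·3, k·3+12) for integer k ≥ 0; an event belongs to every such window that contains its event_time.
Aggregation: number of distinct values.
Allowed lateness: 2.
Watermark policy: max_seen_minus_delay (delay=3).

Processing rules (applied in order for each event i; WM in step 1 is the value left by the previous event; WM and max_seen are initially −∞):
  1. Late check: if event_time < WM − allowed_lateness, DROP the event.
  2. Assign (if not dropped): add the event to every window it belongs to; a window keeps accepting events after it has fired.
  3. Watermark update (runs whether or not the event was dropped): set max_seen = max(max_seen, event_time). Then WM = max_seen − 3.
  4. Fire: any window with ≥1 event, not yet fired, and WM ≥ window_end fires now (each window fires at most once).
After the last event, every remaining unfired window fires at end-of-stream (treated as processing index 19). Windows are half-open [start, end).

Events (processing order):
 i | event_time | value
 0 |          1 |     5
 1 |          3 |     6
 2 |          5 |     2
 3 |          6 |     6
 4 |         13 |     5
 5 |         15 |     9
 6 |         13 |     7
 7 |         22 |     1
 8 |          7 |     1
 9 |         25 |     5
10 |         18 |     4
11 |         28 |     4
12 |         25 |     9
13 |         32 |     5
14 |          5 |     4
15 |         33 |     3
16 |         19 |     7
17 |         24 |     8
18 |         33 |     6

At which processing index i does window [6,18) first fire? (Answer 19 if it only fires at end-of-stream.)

i=0 t=1 v=5: → [0,12); WM=-2
i=1 t=3 v=6: → [3,15),[0,12); WM=0
i=2 t=5 v=2: → [3,15),[0,12); WM=2
i=3 t=6 v=6: → [6,18),[3,15),[0,12); WM=3
i=4 t=13 v=5: → [12,24),[9,21),[6,18),[3,15); WM=10
i=5 t=15 v=9: → [15,27),[12,24),[9,21),[6,18); WM=12; [0,12) fires=3
i=6 t=13 v=7: → [12,24),[9,21),[6,18),[3,15); WM=12
i=7 t=22 v=1: → [21,33),[18,30),[15,27),[12,24); WM=19; [3,15) fires=4 [6,18) fires=4
i=8 t=7 v=1: DROP (t<19-2); WM=19
i=9 t=25 v=5: → [24,36),[21,33),[18,30),[15,27); WM=22; [9,21) fires=3
i=10 t=18 v=4: DROP (t<22-2); WM=22
i=11 t=28 v=4: → [27,39),[24,36),[21,33),[18,30); WM=25; [12,24) fires=4
i=12 t=25 v=9: → [24,36),[21,33),[18,30),[15,27); WM=25
i=13 t=32 v=5: → [30,42),[27,39),[24,36),[21,33); WM=29; [15,27) fires=3
i=14 t=5 v=4: DROP (t<29-2); WM=29
i=15 t=33 v=3: → [33,45),[30,42),[27,39),[24,36); WM=30; [18,30) fires=4
i=16 t=19 v=7: DROP (t<30-2); WM=30
i=17 t=24 v=8: DROP (t<30-2); WM=30
i=18 t=33 v=6: → [33,45),[30,42),[27,39),[24,36); WM=30

7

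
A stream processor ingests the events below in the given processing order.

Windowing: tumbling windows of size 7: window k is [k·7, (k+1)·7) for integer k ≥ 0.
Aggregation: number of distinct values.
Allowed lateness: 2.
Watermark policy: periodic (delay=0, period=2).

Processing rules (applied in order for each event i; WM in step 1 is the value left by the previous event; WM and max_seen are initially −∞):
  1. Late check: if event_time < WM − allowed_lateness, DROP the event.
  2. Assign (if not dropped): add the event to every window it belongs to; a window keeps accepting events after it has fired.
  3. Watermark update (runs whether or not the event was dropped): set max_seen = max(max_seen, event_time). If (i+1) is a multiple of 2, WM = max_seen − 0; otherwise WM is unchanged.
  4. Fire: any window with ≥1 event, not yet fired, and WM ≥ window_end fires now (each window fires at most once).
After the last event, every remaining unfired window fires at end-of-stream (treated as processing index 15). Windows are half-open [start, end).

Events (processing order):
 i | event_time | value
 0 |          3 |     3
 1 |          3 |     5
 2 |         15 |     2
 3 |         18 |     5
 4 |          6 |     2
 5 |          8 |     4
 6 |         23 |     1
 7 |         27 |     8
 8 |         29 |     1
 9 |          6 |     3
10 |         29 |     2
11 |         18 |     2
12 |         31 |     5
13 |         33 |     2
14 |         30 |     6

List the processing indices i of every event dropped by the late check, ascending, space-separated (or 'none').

i=0 t=3 v=3: → [0,7); WM=−∞
i=1 t=3 v=5: → [0,7); WM=3
i=2 t=15 v=2: → [14,21); WM=3
i=3 t=18 v=5: → [14,21); WM=18; [0,7) fires=2
i=4 t=6 v=2: DROP (t<18-2); WM=18
i=5 t=8 v=4: DROP (t<18-2); WM=18
i=6 t=23 v=1: → [21,28); WM=18
i=7 t=27 v=8: → [21,28); WM=27; [14,21) fires=2
i=8 t=29 v=1: → [28,35); WM=27
i=9 t=6 v=3: DROP (t<27-2); WM=29; [21,28) fires=2
i=10 t=29 v=2: → [28,35); WM=29
i=11 t=18 v=2: DROP (t<29-2); WM=29
i=12 t=31 v=5: → [28,35); WM=29
i=13 t=33 v=2: → [28,35); WM=33
i=14 t=30 v=6: DROP (t<33-2); WM=33

4 5 9 11 14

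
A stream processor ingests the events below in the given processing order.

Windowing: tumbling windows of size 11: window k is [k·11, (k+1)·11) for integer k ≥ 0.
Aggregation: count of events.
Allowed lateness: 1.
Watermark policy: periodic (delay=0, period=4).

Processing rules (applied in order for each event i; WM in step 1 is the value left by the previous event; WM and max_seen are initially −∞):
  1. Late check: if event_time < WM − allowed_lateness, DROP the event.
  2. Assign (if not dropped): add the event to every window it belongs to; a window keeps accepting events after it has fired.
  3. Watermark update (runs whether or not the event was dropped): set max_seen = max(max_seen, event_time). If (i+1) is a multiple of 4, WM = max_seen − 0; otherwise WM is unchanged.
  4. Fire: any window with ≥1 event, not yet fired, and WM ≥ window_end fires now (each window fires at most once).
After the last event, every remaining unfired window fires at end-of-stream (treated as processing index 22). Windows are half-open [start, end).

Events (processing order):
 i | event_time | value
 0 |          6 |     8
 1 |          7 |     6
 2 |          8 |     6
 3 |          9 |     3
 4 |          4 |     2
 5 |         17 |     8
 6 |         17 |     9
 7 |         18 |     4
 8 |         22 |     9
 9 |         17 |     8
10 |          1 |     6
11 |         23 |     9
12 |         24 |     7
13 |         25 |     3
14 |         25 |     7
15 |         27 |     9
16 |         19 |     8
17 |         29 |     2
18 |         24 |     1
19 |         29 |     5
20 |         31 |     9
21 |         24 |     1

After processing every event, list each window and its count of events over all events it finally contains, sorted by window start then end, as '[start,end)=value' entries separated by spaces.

[0,11)=4 [11,22)=4 [22,33)=9

i=0 t=6 v=8: → [0,11); WM=−∞
i=1 t=7 v=6: → [0,11); WM=−∞
i=2 t=8 v=6: → [0,11); WM=−∞
i=3 t=9 v=3: → [0,11); WM=9
i=4 t=4 v=2: DROP (t<9-1); WM=9
i=5 t=17 v=8: → [11,22); WM=9
i=6 t=17 v=9: → [11,22); WM=9
i=7 t=18 v=4: → [11,22); WM=18; [0,11) fires=4
i=8 t=22 v=9: → [22,33); WM=18
i=9 t=17 v=8: → [11,22); WM=18
i=10 t=1 v=6: DROP (t<18-1); WM=18
i=11 t=23 v=9: → [22,33); WM=23; [11,22) fires=4
i=12 t=24 v=7: → [22,33); WM=23
i=13 t=25 v=3: → [22,33); WM=23
i=14 t=25 v=7: → [22,33); WM=23
i=15 t=27 v=9: → [22,33); WM=27
i=16 t=19 v=8: DROP (t<27-1); WM=27
i=17 t=29 v=2: → [22,33); WM=27
i=18 t=24 v=1: DROP (t<27-1); WM=27
i=19 t=29 v=5: → [22,33); WM=29
i=20 t=31 v=9: → [22,33); WM=29
i=21 t=24 v=1: DROP (t<29-1); WM=29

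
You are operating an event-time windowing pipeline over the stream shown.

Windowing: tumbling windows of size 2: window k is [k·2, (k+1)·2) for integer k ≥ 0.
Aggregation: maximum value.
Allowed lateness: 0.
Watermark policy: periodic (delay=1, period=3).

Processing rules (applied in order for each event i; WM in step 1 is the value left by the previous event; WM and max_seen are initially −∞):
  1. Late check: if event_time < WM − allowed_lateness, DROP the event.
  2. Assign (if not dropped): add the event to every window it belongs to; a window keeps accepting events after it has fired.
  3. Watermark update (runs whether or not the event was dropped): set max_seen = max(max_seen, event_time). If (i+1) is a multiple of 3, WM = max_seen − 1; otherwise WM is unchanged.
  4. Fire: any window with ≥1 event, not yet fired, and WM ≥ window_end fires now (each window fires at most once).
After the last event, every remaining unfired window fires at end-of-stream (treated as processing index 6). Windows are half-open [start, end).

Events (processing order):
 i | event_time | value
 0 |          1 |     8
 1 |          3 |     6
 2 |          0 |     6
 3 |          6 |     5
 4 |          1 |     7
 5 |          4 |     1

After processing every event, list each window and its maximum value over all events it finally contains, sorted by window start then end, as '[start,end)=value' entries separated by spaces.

i=0 t=1 v=8: → [0,2); WM=−∞
i=1 t=3 v=6: → [2,4); WM=−∞
i=2 t=0 v=6: → [0,2); WM=2; [0,2) fires=8
i=3 t=6 v=5: → [6,8); WM=2
i=4 t=1 v=7: DROP (t<2-0); WM=2
i=5 t=4 v=1: → [4,6); WM=5; [2,4) fires=6

[0,2)=8 [2,4)=6 [4,6)=1 [6,8)=5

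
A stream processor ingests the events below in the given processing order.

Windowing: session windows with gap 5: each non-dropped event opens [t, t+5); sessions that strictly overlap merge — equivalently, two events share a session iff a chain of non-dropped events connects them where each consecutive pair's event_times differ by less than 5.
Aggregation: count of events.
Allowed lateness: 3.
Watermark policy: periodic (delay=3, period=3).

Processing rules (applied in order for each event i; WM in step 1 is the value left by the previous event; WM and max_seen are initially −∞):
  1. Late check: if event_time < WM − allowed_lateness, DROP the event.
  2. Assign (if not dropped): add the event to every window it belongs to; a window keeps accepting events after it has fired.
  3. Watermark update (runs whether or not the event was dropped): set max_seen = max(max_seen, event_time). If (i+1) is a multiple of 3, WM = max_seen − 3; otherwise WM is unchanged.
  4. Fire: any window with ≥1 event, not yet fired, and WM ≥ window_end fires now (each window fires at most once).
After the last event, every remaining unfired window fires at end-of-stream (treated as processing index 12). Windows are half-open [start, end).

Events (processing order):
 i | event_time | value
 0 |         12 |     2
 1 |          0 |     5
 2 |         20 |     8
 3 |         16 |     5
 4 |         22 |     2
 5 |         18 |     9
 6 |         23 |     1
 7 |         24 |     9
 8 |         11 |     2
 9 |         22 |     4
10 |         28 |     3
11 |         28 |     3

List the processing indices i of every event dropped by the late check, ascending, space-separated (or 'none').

8

i=0 t=12 v=2: → [12,17); WM=−∞
i=1 t=0 v=5: → [0,5); WM=−∞
i=2 t=20 v=8: → [20,25); WM=17
i=3 t=16 v=5: → [12,25); WM=17
i=4 t=22 v=2: → [12,27); WM=17
i=5 t=18 v=9: → [12,27); WM=19
i=6 t=23 v=1: → [12,28); WM=19
i=7 t=24 v=9: → [12,29); WM=19
i=8 t=11 v=2: DROP (t<19-3); WM=21
i=9 t=22 v=4: → [12,29); WM=21
i=10 t=28 v=3: → [12,33); WM=21
i=11 t=28 v=3: → [12,33); WM=25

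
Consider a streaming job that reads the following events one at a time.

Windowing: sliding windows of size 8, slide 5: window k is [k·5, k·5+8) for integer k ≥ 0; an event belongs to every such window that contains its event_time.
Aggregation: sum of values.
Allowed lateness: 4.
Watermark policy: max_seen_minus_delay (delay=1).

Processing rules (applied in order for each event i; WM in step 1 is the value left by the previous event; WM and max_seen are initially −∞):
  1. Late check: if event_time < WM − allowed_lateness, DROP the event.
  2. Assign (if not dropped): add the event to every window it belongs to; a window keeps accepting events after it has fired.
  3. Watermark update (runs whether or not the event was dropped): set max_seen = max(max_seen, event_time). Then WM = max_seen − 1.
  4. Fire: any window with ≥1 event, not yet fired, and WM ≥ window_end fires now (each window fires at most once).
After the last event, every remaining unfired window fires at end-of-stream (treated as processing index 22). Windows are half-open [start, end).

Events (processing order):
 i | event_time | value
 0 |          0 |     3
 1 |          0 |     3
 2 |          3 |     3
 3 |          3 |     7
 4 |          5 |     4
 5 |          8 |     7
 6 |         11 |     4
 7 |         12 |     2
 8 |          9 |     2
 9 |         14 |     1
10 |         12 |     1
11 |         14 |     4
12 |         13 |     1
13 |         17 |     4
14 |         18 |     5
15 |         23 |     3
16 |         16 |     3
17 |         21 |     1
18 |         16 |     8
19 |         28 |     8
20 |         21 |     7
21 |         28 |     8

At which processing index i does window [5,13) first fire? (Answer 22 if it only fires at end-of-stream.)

i=0 t=0 v=3: → [0,8); WM=-1
i=1 t=0 v=3: → [0,8); WM=-1
i=2 t=3 v=3: → [0,8); WM=2
i=3 t=3 v=7: → [0,8); WM=2
i=4 t=5 v=4: → [5,13),[0,8); WM=4
i=5 t=8 v=7: → [5,13); WM=7
i=6 t=11 v=4: → [10,18),[5,13); WM=10; [0,8) fires=20
i=7 t=12 v=2: → [10,18),[5,13); WM=11
i=8 t=9 v=2: → [5,13); WM=11
i=9 t=14 v=1: → [10,18); WM=13; [5,13) fires=19
i=10 t=12 v=1: → [10,18),[5,13); WM=13
i=11 t=14 v=4: → [10,18); WM=13
i=12 t=13 v=1: → [10,18); WM=13
i=13 t=17 v=4: → [15,23),[10,18); WM=16
i=14 t=18 v=5: → [15,23); WM=17
i=15 t=23 v=3: → [20,28); WM=22; [10,18) fires=17
i=16 t=16 v=3: DROP (t<22-4); WM=22
i=17 t=21 v=1: → [20,28),[15,23); WM=22
i=18 t=16 v=8: DROP (t<22-4); WM=22
i=19 t=28 v=8: → [25,33); WM=27; [15,23) fires=10
i=20 t=21 v=7: DROP (t<27-4); WM=27
i=21 t=28 v=8: → [25,33); WM=27

9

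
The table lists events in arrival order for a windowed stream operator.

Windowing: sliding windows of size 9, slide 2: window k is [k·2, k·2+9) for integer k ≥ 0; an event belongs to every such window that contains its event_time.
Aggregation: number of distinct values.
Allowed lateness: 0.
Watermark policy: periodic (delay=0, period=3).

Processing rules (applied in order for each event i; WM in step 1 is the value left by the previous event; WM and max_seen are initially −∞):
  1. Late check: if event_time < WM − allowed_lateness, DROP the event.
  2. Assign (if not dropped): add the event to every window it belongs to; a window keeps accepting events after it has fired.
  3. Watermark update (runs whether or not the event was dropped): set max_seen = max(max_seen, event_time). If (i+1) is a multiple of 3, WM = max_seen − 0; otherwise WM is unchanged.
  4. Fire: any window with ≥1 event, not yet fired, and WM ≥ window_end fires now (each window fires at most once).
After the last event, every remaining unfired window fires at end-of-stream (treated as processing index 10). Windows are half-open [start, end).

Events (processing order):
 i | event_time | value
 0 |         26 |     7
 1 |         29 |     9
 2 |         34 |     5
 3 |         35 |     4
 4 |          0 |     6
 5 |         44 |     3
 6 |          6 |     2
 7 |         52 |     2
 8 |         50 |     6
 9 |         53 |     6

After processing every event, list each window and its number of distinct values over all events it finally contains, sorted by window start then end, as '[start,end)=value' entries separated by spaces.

[18,27)=1 [20,29)=1 [22,31)=2 [24,33)=2 [26,35)=3 [28,37)=3 [30,39)=2 [32,41)=2 [34,43)=2 [36,45)=1 [38,47)=1 [40,49)=1 [42,51)=2 [44,53)=3 [46,55)=2 [48,57)=2 [50,59)=2 [52,61)=2

i=0 t=26 v=7: → [26,35),[24,33),[22,31),[20,29),[18,27); WM=−∞
i=1 t=29 v=9: → [28,37),[26,35),[24,33),[22,31); WM=−∞
i=2 t=34 v=5: → [34,43),[32,41),[30,39),[28,37),[26,35); WM=34; [18,27) fires=1 [20,29) fires=1 [22,31) fires=2 [24,33) fires=2
i=3 t=35 v=4: → [34,43),[32,41),[30,39),[28,37); WM=34
i=4 t=0 v=6: DROP (t<34-0); WM=34
i=5 t=44 v=3: → [44,53),[42,51),[40,49),[38,47),[36,45); WM=44; [26,35) fires=3 [28,37) fires=3 [30,39) fires=2 [32,41) fires=2 [34,43) fires=2
i=6 t=6 v=2: DROP (t<44-0); WM=44
i=7 t=52 v=2: → [52,61),[50,59),[48,57),[46,55),[44,53); WM=44
i=8 t=50 v=6: → [50,59),[48,57),[46,55),[44,53),[42,51); WM=52; [36,45) fires=1 [38,47) fires=1 [40,49) fires=1 [42,51) fires=2
i=9 t=53 v=6: → [52,61),[50,59),[48,57),[46,55); WM=52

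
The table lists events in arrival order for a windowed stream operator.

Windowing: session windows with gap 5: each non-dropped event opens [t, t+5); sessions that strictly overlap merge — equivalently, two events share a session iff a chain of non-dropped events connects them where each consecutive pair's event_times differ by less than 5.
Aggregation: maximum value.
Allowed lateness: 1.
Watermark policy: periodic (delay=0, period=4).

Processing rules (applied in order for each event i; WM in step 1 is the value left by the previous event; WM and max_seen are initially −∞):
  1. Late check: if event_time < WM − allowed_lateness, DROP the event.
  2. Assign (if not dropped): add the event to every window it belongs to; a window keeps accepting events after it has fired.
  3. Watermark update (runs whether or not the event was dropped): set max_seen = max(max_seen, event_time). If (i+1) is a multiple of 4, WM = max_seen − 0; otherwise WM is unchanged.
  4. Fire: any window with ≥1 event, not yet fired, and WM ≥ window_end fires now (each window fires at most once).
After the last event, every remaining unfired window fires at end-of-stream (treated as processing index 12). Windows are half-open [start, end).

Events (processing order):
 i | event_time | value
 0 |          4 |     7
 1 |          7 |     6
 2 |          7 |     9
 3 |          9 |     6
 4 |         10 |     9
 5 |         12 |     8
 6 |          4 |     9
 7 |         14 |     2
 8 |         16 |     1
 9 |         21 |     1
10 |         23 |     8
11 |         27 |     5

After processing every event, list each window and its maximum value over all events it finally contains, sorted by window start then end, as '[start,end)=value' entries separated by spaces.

[4,21)=9 [21,32)=8

i=0 t=4 v=7: → [4,9); WM=−∞
i=1 t=7 v=6: → [4,12); WM=−∞
i=2 t=7 v=9: → [4,12); WM=−∞
i=3 t=9 v=6: → [4,14); WM=9
i=4 t=10 v=9: → [4,15); WM=9
i=5 t=12 v=8: → [4,17); WM=9
i=6 t=4 v=9: DROP (t<9-1); WM=9
i=7 t=14 v=2: → [4,19); WM=14
i=8 t=16 v=1: → [4,21); WM=14
i=9 t=21 v=1: → [21,26); WM=14
i=10 t=23 v=8: → [21,28); WM=14
i=11 t=27 v=5: → [21,32); WM=27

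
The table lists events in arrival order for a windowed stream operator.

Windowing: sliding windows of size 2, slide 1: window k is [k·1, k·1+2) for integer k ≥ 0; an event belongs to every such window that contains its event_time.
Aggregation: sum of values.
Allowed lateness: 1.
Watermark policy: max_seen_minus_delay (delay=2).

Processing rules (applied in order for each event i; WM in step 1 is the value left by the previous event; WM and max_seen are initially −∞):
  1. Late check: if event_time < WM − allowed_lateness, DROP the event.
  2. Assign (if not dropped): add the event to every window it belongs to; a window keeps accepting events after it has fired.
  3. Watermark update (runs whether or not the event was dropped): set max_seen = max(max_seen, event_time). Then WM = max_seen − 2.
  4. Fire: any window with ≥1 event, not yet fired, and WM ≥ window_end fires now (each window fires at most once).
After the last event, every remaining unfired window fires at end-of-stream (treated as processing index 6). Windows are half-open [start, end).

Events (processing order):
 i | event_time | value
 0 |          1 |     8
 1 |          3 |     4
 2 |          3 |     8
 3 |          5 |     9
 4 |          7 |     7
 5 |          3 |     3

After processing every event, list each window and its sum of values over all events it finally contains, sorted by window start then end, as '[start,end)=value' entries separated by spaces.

[0,2)=8 [1,3)=8 [2,4)=12 [3,5)=12 [4,6)=9 [5,7)=9 [6,8)=7 [7,9)=7

i=0 t=1 v=8: → [1,3),[0,2); WM=-1
i=1 t=3 v=4: → [3,5),[2,4); WM=1
i=2 t=3 v=8: → [3,5),[2,4); WM=1
i=3 t=5 v=9: → [5,7),[4,6); WM=3; [0,2) fires=8 [1,3) fires=8
i=4 t=7 v=7: → [7,9),[6,8); WM=5; [2,4) fires=12 [3,5) fires=12
i=5 t=3 v=3: DROP (t<5-1); WM=5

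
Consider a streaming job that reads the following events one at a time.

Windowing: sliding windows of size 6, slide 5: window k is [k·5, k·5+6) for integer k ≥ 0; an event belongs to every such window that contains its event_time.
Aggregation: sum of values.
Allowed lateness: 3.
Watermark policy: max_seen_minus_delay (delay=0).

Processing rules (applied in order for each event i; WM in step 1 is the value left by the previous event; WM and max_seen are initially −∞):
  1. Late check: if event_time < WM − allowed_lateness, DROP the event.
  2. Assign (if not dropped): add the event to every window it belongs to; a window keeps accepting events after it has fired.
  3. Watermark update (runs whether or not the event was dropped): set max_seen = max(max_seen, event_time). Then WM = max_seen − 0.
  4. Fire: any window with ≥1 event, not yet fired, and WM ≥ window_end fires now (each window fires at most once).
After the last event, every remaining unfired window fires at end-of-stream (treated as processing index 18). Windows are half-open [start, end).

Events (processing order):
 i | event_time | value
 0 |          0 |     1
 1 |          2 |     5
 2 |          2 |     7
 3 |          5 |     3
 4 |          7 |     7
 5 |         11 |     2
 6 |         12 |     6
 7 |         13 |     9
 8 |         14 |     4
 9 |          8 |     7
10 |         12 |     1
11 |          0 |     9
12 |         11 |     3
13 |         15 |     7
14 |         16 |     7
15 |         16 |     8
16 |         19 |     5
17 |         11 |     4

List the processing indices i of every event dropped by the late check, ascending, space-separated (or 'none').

i=0 t=0 v=1: → [0,6); WM=0
i=1 t=2 v=5: → [0,6); WM=2
i=2 t=2 v=7: → [0,6); WM=2
i=3 t=5 v=3: → [5,11),[0,6); WM=5
i=4 t=7 v=7: → [5,11); WM=7; [0,6) fires=16
i=5 t=11 v=2: → [10,16); WM=11; [5,11) fires=10
i=6 t=12 v=6: → [10,16); WM=12
i=7 t=13 v=9: → [10,16); WM=13
i=8 t=14 v=4: → [10,16); WM=14
i=9 t=8 v=7: DROP (t<14-3); WM=14
i=10 t=12 v=1: → [10,16); WM=14
i=11 t=0 v=9: DROP (t<14-3); WM=14
i=12 t=11 v=3: → [10,16); WM=14
i=13 t=15 v=7: → [15,21),[10,16); WM=15
i=14 t=16 v=7: → [15,21); WM=16; [10,16) fires=32
i=15 t=16 v=8: → [15,21); WM=16
i=16 t=19 v=5: → [15,21); WM=19
i=17 t=11 v=4: DROP (t<19-3); WM=19

9 11 17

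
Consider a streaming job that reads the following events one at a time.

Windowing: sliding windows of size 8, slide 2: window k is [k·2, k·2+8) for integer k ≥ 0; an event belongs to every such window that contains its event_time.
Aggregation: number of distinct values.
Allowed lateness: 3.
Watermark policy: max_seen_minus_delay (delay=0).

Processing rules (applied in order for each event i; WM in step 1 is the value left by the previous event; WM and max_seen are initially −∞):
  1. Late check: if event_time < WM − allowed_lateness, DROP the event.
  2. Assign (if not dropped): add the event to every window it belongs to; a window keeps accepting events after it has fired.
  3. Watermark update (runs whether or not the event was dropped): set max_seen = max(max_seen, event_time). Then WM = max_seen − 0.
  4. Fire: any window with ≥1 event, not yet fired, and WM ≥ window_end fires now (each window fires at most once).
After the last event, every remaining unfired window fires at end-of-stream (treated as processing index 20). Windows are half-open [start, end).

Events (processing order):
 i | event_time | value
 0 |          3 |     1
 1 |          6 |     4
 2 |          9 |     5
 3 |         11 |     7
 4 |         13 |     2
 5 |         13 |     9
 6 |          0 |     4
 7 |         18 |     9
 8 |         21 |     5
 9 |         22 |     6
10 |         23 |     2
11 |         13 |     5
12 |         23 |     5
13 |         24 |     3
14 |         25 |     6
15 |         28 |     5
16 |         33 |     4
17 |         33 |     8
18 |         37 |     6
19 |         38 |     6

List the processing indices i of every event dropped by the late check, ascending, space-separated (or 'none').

i=0 t=3 v=1: → [2,10),[0,8); WM=3
i=1 t=6 v=4: → [6,14),[4,12),[2,10),[0,8); WM=6
i=2 t=9 v=5: → [8,16),[6,14),[4,12),[2,10); WM=9; [0,8) fires=2
i=3 t=11 v=7: → [10,18),[8,16),[6,14),[4,12); WM=11; [2,10) fires=3
i=4 t=13 v=2: → [12,20),[10,18),[8,16),[6,14); WM=13; [4,12) fires=3
i=5 t=13 v=9: → [12,20),[10,18),[8,16),[6,14); WM=13
i=6 t=0 v=4: DROP (t<13-3); WM=13
i=7 t=18 v=9: → [18,26),[16,24),[14,22),[12,20); WM=18; [6,14) fires=5 [8,16) fires=4 [10,18) fires=3
i=8 t=21 v=5: → [20,28),[18,26),[16,24),[14,22); WM=21; [12,20) fires=2
i=9 t=22 v=6: → [22,30),[20,28),[18,26),[16,24); WM=22; [14,22) fires=2
i=10 t=23 v=2: → [22,30),[20,28),[18,26),[16,24); WM=23
i=11 t=13 v=5: DROP (t<23-3); WM=23
i=12 t=23 v=5: → [22,30),[20,28),[18,26),[16,24); WM=23
i=13 t=24 v=3: → [24,32),[22,30),[20,28),[18,26); WM=24; [16,24) fires=4
i=14 t=25 v=6: → [24,32),[22,30),[20,28),[18,26); WM=25
i=15 t=28 v=5: → [28,36),[26,34),[24,32),[22,30); WM=28; [18,26) fires=5 [20,28) fires=4
i=16 t=33 v=4: → [32,40),[30,38),[28,36),[26,34); WM=33; [22,30) fires=4 [24,32) fires=3
i=17 t=33 v=8: → [32,40),[30,38),[28,36),[26,34); WM=33
i=18 t=37 v=6: → [36,44),[34,42),[32,40),[30,38); WM=37; [26,34) fires=3 [28,36) fires=3
i=19 t=38 v=6: → [38,46),[36,44),[34,42),[32,40); WM=38; [30,38) fires=3

6 11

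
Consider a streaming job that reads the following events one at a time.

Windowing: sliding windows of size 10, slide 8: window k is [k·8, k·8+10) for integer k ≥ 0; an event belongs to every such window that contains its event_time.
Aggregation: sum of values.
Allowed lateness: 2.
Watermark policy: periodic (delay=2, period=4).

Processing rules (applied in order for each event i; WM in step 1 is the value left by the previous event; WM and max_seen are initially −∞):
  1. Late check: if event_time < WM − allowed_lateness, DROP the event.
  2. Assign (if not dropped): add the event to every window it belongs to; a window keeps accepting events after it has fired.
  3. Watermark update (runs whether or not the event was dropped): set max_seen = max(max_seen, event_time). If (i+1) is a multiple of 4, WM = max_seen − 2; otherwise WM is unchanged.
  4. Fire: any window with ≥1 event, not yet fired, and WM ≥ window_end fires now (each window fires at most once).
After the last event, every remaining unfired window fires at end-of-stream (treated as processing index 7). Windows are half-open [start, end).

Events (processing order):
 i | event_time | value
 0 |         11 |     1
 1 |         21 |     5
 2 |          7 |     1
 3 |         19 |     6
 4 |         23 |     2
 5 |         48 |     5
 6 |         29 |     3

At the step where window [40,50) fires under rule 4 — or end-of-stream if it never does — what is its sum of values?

5

i=0 t=11 v=1: → [8,18); WM=−∞
i=1 t=21 v=5: → [16,26); WM=−∞
i=2 t=7 v=1: → [0,10); WM=−∞
i=3 t=19 v=6: → [16,26); WM=19; [0,10) fires=1 [8,18) fires=1
i=4 t=23 v=2: → [16,26); WM=19
i=5 t=48 v=5: → [48,58),[40,50); WM=19
i=6 t=29 v=3: → [24,34); WM=19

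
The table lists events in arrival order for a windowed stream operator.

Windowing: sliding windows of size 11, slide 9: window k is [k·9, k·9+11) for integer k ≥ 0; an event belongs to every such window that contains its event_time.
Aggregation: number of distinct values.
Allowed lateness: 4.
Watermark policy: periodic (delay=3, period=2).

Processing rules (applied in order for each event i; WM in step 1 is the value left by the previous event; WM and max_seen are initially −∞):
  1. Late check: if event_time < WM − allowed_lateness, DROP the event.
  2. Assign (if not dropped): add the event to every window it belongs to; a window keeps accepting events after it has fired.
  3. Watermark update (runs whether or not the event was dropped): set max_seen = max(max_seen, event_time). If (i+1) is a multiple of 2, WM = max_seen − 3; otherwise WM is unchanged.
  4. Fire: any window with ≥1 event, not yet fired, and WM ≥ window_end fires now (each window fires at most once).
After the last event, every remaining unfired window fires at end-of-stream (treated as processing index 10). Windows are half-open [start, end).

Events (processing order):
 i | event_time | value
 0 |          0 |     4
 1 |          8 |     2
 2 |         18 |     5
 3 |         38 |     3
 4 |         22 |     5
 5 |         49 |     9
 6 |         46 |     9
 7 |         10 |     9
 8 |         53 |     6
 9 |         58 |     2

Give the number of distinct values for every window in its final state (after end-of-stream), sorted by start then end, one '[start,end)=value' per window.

[0,11)=2 [9,20)=1 [18,29)=1 [36,47)=2 [45,56)=2 [54,65)=1

i=0 t=0 v=4: → [0,11); WM=−∞
i=1 t=8 v=2: → [0,11); WM=5
i=2 t=18 v=5: → [18,29),[9,20); WM=5
i=3 t=38 v=3: → [36,47); WM=35; [0,11) fires=2 [9,20) fires=1 [18,29) fires=1
i=4 t=22 v=5: DROP (t<35-4); WM=35
i=5 t=49 v=9: → [45,56); WM=46
i=6 t=46 v=9: → [45,56),[36,47); WM=46
i=7 t=10 v=9: DROP (t<46-4); WM=46
i=8 t=53 v=6: → [45,56); WM=46
i=9 t=58 v=2: → [54,65); WM=55; [36,47) fires=2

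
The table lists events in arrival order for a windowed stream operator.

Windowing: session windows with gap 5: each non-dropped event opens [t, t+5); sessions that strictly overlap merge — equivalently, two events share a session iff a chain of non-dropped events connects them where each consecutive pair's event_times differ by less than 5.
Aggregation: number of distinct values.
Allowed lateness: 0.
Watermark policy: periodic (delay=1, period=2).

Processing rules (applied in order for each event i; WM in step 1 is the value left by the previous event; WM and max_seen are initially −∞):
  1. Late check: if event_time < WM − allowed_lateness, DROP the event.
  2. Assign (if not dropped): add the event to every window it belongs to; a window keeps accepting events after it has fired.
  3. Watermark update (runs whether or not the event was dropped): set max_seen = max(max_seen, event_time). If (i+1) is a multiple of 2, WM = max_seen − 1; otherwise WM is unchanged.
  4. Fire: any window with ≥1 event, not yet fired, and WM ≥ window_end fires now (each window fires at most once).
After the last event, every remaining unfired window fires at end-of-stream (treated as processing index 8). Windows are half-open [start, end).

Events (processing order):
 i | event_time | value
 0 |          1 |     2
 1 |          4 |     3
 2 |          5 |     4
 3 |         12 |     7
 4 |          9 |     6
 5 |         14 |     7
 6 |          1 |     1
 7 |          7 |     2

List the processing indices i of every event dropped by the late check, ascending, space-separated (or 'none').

i=0 t=1 v=2: → [1,6); WM=−∞
i=1 t=4 v=3: → [1,9); WM=3
i=2 t=5 v=4: → [1,10); WM=3
i=3 t=12 v=7: → [12,17); WM=11
i=4 t=9 v=6: DROP (t<11-0); WM=11
i=5 t=14 v=7: → [12,19); WM=13
i=6 t=1 v=1: DROP (t<13-0); WM=13
i=7 t=7 v=2: DROP (t<13-0); WM=13

4 6 7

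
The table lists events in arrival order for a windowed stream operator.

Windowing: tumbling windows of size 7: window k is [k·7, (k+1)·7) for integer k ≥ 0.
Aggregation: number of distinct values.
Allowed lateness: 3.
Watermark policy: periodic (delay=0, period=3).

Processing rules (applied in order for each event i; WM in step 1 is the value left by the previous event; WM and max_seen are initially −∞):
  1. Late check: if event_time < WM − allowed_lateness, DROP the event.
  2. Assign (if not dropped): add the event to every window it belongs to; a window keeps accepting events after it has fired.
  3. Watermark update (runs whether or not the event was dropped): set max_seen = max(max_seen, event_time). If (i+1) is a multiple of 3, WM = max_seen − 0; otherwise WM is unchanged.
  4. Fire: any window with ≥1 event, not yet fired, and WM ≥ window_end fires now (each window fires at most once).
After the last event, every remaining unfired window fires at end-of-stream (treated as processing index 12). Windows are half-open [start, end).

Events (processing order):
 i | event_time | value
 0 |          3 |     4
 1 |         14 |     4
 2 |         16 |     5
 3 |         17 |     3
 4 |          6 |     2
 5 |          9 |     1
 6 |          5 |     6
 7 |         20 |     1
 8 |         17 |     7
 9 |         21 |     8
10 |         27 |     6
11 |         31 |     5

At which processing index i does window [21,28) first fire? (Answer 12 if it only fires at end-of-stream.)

11

i=0 t=3 v=4: → [0,7); WM=−∞
i=1 t=14 v=4: → [14,21); WM=−∞
i=2 t=16 v=5: → [14,21); WM=16; [0,7) fires=1
i=3 t=17 v=3: → [14,21); WM=16
i=4 t=6 v=2: DROP (t<16-3); WM=16
i=5 t=9 v=1: DROP (t<16-3); WM=17
i=6 t=5 v=6: DROP (t<17-3); WM=17
i=7 t=20 v=1: → [14,21); WM=17
i=8 t=17 v=7: → [14,21); WM=20
i=9 t=21 v=8: → [21,28); WM=20
i=10 t=27 v=6: → [21,28); WM=20
i=11 t=31 v=5: → [28,35); WM=31; [14,21) fires=5 [21,28) fires=2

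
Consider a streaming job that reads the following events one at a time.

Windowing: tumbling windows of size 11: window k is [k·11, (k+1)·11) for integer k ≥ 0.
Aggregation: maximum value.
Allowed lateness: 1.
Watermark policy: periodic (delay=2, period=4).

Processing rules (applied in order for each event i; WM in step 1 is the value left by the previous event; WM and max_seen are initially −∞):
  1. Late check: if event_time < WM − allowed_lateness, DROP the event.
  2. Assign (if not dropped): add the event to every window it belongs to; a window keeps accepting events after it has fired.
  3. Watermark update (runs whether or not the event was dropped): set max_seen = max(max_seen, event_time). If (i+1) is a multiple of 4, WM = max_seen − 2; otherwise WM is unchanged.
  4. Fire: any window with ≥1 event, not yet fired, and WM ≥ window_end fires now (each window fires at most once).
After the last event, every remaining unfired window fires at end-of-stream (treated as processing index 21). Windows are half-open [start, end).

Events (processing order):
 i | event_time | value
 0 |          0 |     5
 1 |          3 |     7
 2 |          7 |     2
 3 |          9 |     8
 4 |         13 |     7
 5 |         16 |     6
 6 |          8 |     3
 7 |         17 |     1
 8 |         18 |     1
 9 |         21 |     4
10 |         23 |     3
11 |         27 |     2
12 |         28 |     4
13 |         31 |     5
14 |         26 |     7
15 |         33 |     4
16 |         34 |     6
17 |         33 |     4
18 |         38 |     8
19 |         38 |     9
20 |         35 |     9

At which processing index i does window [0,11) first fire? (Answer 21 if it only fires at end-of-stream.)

i=0 t=0 v=5: → [0,11); WM=−∞
i=1 t=3 v=7: → [0,11); WM=−∞
i=2 t=7 v=2: → [0,11); WM=−∞
i=3 t=9 v=8: → [0,11); WM=7
i=4 t=13 v=7: → [11,22); WM=7
i=5 t=16 v=6: → [11,22); WM=7
i=6 t=8 v=3: → [0,11); WM=7
i=7 t=17 v=1: → [11,22); WM=15; [0,11) fires=8
i=8 t=18 v=1: → [11,22); WM=15
i=9 t=21 v=4: → [11,22); WM=15
i=10 t=23 v=3: → [22,33); WM=15
i=11 t=27 v=2: → [22,33); WM=25; [11,22) fires=7
i=12 t=28 v=4: → [22,33); WM=25
i=13 t=31 v=5: → [22,33); WM=25
i=14 t=26 v=7: → [22,33); WM=25
i=15 t=33 v=4: → [33,44); WM=31
i=16 t=34 v=6: → [33,44); WM=31
i=17 t=33 v=4: → [33,44); WM=31
i=18 t=38 v=8: → [33,44); WM=31
i=19 t=38 v=9: → [33,44); WM=36; [22,33) fires=7
i=20 t=35 v=9: → [33,44); WM=36

7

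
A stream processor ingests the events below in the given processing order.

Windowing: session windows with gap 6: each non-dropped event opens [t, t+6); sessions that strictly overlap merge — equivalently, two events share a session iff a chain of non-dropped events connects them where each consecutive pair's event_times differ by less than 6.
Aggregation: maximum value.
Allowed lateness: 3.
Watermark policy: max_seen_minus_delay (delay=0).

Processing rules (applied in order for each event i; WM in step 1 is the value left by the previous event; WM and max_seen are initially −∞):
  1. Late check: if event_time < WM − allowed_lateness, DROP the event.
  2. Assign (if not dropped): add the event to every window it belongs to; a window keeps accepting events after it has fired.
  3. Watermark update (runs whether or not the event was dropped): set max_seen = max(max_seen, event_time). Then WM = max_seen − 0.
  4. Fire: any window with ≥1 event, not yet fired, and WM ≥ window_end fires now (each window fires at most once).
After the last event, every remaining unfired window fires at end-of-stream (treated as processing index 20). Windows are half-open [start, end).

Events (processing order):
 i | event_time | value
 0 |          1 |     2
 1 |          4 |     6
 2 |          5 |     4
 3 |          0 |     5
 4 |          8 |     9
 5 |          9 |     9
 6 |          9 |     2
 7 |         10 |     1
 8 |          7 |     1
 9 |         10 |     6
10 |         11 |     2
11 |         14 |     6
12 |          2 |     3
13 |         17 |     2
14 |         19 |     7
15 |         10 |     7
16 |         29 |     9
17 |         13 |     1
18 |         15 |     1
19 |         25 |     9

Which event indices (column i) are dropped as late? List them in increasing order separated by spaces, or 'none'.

3 12 15 17 18 19

i=0 t=1 v=2: → [1,7); WM=1
i=1 t=4 v=6: → [1,10); WM=4
i=2 t=5 v=4: → [1,11); WM=5
i=3 t=0 v=5: DROP (t<5-3); WM=5
i=4 t=8 v=9: → [1,14); WM=8
i=5 t=9 v=9: → [1,15); WM=9
i=6 t=9 v=2: → [1,15); WM=9
i=7 t=10 v=1: → [1,16); WM=10
i=8 t=7 v=1: → [1,16); WM=10
i=9 t=10 v=6: → [1,16); WM=10
i=10 t=11 v=2: → [1,17); WM=11
i=11 t=14 v=6: → [1,20); WM=14
i=12 t=2 v=3: DROP (t<14-3); WM=14
i=13 t=17 v=2: → [1,23); WM=17
i=14 t=19 v=7: → [1,25); WM=19
i=15 t=10 v=7: DROP (t<19-3); WM=19
i=16 t=29 v=9: → [29,35); WM=29
i=17 t=13 v=1: DROP (t<29-3); WM=29
i=18 t=15 v=1: DROP (t<29-3); WM=29
i=19 t=25 v=9: DROP (t<29-3); WM=29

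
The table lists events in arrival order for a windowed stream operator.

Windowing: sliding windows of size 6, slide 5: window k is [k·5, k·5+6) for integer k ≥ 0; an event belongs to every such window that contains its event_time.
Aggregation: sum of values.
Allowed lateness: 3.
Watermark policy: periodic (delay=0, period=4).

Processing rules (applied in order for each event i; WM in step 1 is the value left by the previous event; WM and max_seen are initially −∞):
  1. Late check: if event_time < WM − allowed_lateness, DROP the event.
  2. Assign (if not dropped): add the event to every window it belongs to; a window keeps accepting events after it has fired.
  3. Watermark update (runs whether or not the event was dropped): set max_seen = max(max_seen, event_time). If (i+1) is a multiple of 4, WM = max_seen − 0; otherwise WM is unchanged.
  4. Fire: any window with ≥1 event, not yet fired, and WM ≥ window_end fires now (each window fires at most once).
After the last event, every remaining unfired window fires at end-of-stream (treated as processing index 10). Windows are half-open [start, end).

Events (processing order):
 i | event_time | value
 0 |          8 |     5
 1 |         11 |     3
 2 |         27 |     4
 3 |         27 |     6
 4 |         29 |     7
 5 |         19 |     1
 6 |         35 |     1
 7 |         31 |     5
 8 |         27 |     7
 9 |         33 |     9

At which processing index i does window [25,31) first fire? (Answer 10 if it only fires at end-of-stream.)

7

i=0 t=8 v=5: → [5,11); WM=−∞
i=1 t=11 v=3: → [10,16); WM=−∞
i=2 t=27 v=4: → [25,31); WM=−∞
i=3 t=27 v=6: → [25,31); WM=27; [5,11) fires=5 [10,16) fires=3
i=4 t=29 v=7: → [25,31); WM=27
i=5 t=19 v=1: DROP (t<27-3); WM=27
i=6 t=35 v=1: → [35,41),[30,36); WM=27
i=7 t=31 v=5: → [30,36); WM=35; [25,31) fires=17
i=8 t=27 v=7: DROP (t<35-3); WM=35
i=9 t=33 v=9: → [30,36); WM=35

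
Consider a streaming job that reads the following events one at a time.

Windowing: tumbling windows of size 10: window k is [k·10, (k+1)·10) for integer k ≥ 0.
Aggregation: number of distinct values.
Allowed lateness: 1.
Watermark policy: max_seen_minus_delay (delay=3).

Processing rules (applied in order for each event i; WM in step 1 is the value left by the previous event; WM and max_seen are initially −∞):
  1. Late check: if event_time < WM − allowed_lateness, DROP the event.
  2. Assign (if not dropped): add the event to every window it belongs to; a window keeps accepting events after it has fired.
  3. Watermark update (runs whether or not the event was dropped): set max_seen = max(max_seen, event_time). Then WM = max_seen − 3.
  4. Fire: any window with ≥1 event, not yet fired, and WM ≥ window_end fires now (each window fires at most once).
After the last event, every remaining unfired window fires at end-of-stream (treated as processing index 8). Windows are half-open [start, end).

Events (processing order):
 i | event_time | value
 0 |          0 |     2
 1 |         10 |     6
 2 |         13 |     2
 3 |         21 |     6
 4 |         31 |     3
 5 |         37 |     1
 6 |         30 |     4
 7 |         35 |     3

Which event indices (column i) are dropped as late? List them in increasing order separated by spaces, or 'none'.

6

i=0 t=0 v=2: → [0,10); WM=-3
i=1 t=10 v=6: → [10,20); WM=7
i=2 t=13 v=2: → [10,20); WM=10; [0,10) fires=1
i=3 t=21 v=6: → [20,30); WM=18
i=4 t=31 v=3: → [30,40); WM=28; [10,20) fires=2
i=5 t=37 v=1: → [30,40); WM=34; [20,30) fires=1
i=6 t=30 v=4: DROP (t<34-1); WM=34
i=7 t=35 v=3: → [30,40); WM=34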